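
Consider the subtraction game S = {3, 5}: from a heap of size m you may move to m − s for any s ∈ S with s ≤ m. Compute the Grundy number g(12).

1

Compute g(0), g(1), … for moves {3, 5}:
g(0) = mex{} = 0
g(1) = mex{} = 0
g(2) = mex{} = 0
g(3) = mex{0} = 1
g(4) = mex{0} = 1
g(5) = mex{0} = 1
g(6) = mex{0,1} = 2
g(7) = mex{0,1} = 2
g(8) = mex{1} = 0
g(9) = mex{1,2} = 0
g(10) = mex{1,2} = 0
g(11) = mex{0,2} = 1
g(12) = mex{0,2} = 1
So g(12) = 1.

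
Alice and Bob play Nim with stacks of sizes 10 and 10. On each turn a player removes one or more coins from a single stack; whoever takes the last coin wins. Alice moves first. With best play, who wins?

Compute the nim-sum pairwise:
10 ⊕ 10 = 0
The nim-sum is 0, so this is a P-position: the player to move is in a losing position under optimal play; Alice is about to move from it and so loses — Bob wins.

Bob wins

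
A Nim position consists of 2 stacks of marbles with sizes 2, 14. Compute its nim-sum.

12

Compute the nim-sum pairwise:
2 ^ 14 = 12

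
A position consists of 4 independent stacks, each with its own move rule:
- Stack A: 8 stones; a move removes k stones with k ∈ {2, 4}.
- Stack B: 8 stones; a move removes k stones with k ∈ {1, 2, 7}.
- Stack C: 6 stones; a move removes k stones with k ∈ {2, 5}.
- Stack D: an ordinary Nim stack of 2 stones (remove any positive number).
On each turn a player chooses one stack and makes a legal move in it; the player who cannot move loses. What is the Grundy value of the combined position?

0

For stack A, compute g(0), g(1), … with moves {2, 4}:
k:     0  1  2  3  4  5  6  7  8
g(k):  0  0  1  1  2  2  0  0  1
So g(8) = 1.
Grundy values for stack B (subtraction set {1, 2, 7}):
k:     0  1  2  3  4  5  6  7  8
g(k):  0  1  2  0  1  2  0  1  2
So g(8) = 2.
For stack C, compute g(0), g(1), … with moves {2, 5}:
g(0) = mex{} = 0
g(1) = mex{} = 0
g(2) = mex{0} = 1
g(3) = mex{0} = 1
g(4) = mex{1} = 0
g(5) = mex{0,1} = 2
g(6) = mex{0} = 1
So g(6) = 1.
Stack D is a plain Nim stack of size 2, so its Grundy value is 2.
By the Sprague-Grundy theorem, the Grundy value of a sum of independent games is the XOR of the component values.
Combined value = 1 XOR 2 XOR 1 XOR 2 = 0.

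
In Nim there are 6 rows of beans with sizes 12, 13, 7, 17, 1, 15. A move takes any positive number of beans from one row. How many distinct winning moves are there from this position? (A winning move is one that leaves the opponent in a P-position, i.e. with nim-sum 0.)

1

Write each in binary and XOR column by column:
  01100  (12)
  01101  (13)
  00111  (7)
  10001  (17)
  00001  (1)
  01111  (15)
  -----
  11001  (25)
The overall nim-sum is X = 25. A row of size p has a winning move iff p XOR X < p (reduce it to p XOR X).
  12: 12 XOR 25 = 21 ≥ 12 — no move.
  13: 13 XOR 25 = 20 ≥ 13 — no move.
  7: 7 XOR 25 = 30 ≥ 7 — no move.
  17: 17 XOR 25 = 8 < 17 — winning move (to 8).
  1: 1 XOR 25 = 24 ≥ 1 — no move.
  15: 15 XOR 25 = 22 ≥ 15 — no move.
That gives 1 winning move.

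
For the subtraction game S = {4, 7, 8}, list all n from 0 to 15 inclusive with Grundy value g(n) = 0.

Grundy values for subtraction set {4, 7, 8}:
k:     0  1  2  3  4  5  6  7  8  9 10 11 12 13 14 15
g(k):  0  0  0  0  1  1  1  1  2  2  2  2  0  0  0  0
The P-positions (g = 0) in 0..15 are 0, 1, 2, 3, 12, 13, 14, 15.

0, 1, 2, 3, 12, 13, 14, 15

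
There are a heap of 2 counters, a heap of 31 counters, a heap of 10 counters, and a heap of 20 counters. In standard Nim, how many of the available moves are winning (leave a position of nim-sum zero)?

Compute the nim-sum pairwise:
2 XOR 31 = 29
29 XOR 10 = 23
23 XOR 20 = 3
The overall nim-sum is X = 3. A heap of size p has a winning move iff p XOR X < p (reduce it to p XOR X).
  2: 2 XOR 3 = 1 < 2 — winning move (to 1).
  31: 31 XOR 3 = 28 < 31 — winning move (to 28).
  10: 10 XOR 3 = 9 < 10 — winning move (to 9).
  20: 20 XOR 3 = 23 ≥ 20 — no move.
That gives 3 winning moves.

3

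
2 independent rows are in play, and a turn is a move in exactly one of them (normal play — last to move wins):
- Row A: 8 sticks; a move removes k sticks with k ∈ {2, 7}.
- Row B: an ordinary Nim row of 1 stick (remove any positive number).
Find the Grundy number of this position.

3

Grundy values for row A (subtraction set {2, 7}):
g(0) = mex{} = 0
g(1) = mex{} = 0
g(2) = mex{0} = 1
g(3) = mex{0} = 1
g(4) = mex{1} = 0
g(5) = mex{1} = 0
g(6) = mex{0} = 1
g(7) = mex{0} = 1
g(8) = mex{0,1} = 2
So g(8) = 2.
Row B is a plain Nim row of size 1, so its Grundy value is 1.
By the Sprague-Grundy theorem, the Grundy value of a sum of independent games is the XOR of the component values.
Combined value = 2 ⊕ 1 = 3.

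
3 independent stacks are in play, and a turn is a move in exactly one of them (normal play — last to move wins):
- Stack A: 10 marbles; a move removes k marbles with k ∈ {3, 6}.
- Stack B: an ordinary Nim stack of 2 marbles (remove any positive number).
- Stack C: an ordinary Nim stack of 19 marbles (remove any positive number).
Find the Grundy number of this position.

Grundy values for stack A (subtraction set {3, 6}):
g(0) = mex{} = 0
g(1) = mex{} = 0
g(2) = mex{} = 0
g(3) = mex{0} = 1
g(4) = mex{0} = 1
g(5) = mex{0} = 1
g(6) = mex{0,1} = 2
g(7) = mex{0,1} = 2
g(8) = mex{0,1} = 2
g(9) = mex{1,2} = 0
g(10) = mex{1,2} = 0
So g(10) = 0.
Stack B is a plain Nim stack of size 2, so its Grundy value is 2.
Stack C is a plain Nim stack of size 19, so its Grundy value is 19.
By the Sprague-Grundy theorem, the Grundy value of a sum of independent games is the XOR of the component values.
Combined value = 0 XOR 2 XOR 19 = 17.

17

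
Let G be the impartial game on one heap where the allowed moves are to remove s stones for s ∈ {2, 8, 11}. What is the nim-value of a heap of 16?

Build the Grundy sequence with g(k) = mex{g(k−s) : s ∈ {2, 8, 11}, s ≤ k}:
k:     0  1  2  3  4  5  6  7  8  9 10 11 12 13 14 15 16
g(k):  0  0  1  1  0  0  1  1  2  2  0  3  1  2  0  3  1
So g(16) = 1.

1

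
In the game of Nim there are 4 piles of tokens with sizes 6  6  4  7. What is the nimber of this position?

Write each in binary and XOR column by column:
  110  (6)
  110  (6)
  100  (4)
  111  (7)
  ---
  011  (3)

3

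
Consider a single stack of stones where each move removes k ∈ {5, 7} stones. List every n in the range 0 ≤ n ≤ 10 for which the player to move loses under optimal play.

0, 1, 2, 3, 4

Grundy values for subtraction set {5, 7}:
k:     0  1  2  3  4  5  6  7  8  9 10
g(k):  0  0  0  0  0  1  1  1  1  1  2
The P-positions (g = 0) in 0..10 are 0, 1, 2, 3, 4.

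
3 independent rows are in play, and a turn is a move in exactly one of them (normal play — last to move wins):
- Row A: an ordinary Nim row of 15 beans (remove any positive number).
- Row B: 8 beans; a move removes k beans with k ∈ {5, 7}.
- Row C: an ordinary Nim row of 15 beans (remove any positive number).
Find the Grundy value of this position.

1

Row A is a plain Nim row of size 15, so its Grundy value is 15.
Build the Grundy sequence for row B with g(k) = mex{g(k−s) : s ∈ {5, 7}, s ≤ k}:
k:     0  1  2  3  4  5  6  7  8
g(k):  0  0  0  0  0  1  1  1  1
So g(8) = 1.
Row C is a plain Nim row of size 15, so its Grundy value is 15.
By the Sprague-Grundy theorem, the Grundy value of a sum of independent games is the XOR of the component values.
Combined value = 15 XOR 1 XOR 15 = 1.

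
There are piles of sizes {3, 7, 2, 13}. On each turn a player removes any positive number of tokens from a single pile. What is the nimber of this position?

Compute the nim-sum pairwise:
3 ⊕ 7 = 4
4 ⊕ 2 = 6
6 ⊕ 13 = 11

11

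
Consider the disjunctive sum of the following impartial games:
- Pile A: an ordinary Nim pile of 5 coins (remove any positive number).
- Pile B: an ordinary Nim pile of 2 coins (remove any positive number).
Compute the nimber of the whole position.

7

Pile A is a plain Nim pile of size 5, so its Grundy value is 5.
Pile B is a plain Nim pile of size 2, so its Grundy value is 2.
By the Sprague-Grundy theorem, the Grundy value of a sum of independent games is the XOR of the component values.
Combined value = 5 XOR 2 = 7.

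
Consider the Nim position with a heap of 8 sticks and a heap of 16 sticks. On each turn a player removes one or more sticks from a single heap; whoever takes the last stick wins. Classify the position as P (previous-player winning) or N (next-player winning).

N-position

Write each in binary and XOR column by column:
  01000  (8)
  10000  (16)
  -----
  11000  (24)
The nim-sum is 24 ≠ 0, so this is an N-position: the player to move can win.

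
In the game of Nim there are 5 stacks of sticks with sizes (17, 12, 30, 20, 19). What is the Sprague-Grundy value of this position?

4

Write each in binary and XOR column by column:
  10001  (17)
  01100  (12)
  11110  (30)
  10100  (20)
  10011  (19)
  -----
  00100  (4)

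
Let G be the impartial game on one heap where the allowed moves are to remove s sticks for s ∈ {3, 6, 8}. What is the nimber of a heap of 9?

3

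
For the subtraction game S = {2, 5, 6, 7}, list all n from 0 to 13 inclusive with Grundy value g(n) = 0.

0, 1, 4, 12, 13

Build the Grundy sequence with g(k) = mex{g(k−s) : s ∈ {2, 5, 6, 7}, s ≤ k}:
k:     0  1  2  3  4  5  6  7  8  9 10 11 12 13
g(k):  0  0  1  1  0  2  1  3  2  2  3  3  0  0
The P-positions (g = 0) in 0..13 are 0, 1, 4, 12, 13.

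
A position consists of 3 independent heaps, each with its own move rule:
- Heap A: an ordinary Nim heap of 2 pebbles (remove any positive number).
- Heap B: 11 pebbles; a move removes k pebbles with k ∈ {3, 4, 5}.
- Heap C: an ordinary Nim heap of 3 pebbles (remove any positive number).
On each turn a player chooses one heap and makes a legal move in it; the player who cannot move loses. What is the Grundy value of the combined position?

0

Heap A is a plain Nim heap of size 2, so its Grundy value is 2.
Grundy values for heap B (subtraction set {3, 4, 5}):
g(0) = mex{} = 0
g(1) = mex{} = 0
g(2) = mex{} = 0
g(3) = mex{0} = 1
g(4) = mex{0} = 1
g(5) = mex{0} = 1
g(6) = mex{0,1} = 2
g(7) = mex{0,1} = 2
g(8) = mex{1} = 0
g(9) = mex{1,2} = 0
g(10) = mex{1,2} = 0
g(11) = mex{0,2} = 1
So g(11) = 1.
Heap C is a plain Nim heap of size 3, so its Grundy value is 3.
By the Sprague-Grundy theorem, the Grundy value of a sum of independent games is the XOR of the component values.
Combined value = 2 ⊕ 1 ⊕ 3 = 0.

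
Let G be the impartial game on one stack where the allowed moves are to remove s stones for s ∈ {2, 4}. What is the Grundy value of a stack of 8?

Compute g(0), g(1), … for moves {2, 4}:
g(0) = mex{} = 0
g(1) = mex{} = 0
g(2) = mex{0} = 1
g(3) = mex{0} = 1
g(4) = mex{0,1} = 2
g(5) = mex{0,1} = 2
g(6) = mex{1,2} = 0
g(7) = mex{1,2} = 0
g(8) = mex{0,2} = 1
So g(8) = 1.

1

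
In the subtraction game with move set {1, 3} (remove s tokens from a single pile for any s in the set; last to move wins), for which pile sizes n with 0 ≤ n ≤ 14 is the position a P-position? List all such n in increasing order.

0, 2, 4, 6, 8, 10, 12, 14

Grundy values for subtraction set {1, 3}:
g(0) = mex{} = 0
g(1) = mex{0} = 1
g(2) = mex{1} = 0
g(3) = mex{0} = 1
g(4) = mex{1} = 0
g(5) = mex{0} = 1
g(6) = mex{1} = 0
g(7) = mex{0} = 1
g(8) = mex{1} = 0
g(9) = mex{0} = 1
g(10) = mex{1} = 0
g(11) = mex{0} = 1
g(12) = mex{1} = 0
g(13) = mex{0} = 1
g(14) = mex{1} = 0
The P-positions (g = 0) in 0..14 are 0, 2, 4, 6, 8, 10, 12, 14.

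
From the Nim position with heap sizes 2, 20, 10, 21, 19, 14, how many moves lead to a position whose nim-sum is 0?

3

Compute the nim-sum pairwise:
2 ⊕ 20 = 22
22 ⊕ 10 = 28
28 ⊕ 21 = 9
9 ⊕ 19 = 26
26 ⊕ 14 = 20
The overall nim-sum is X = 20. A heap of size p has a winning move iff p XOR X < p (reduce it to p XOR X).
  2: 2 XOR 20 = 22 ≥ 2 — no move.
  20: 20 XOR 20 = 0 < 20 — winning move (to 0).
  10: 10 XOR 20 = 30 ≥ 10 — no move.
  21: 21 XOR 20 = 1 < 21 — winning move (to 1).
  19: 19 XOR 20 = 7 < 19 — winning move (to 7).
  14: 14 XOR 20 = 26 ≥ 14 — no move.
That gives 3 winning moves.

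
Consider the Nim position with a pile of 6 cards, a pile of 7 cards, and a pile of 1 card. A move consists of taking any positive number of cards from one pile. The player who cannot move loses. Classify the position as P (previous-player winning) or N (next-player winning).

P-position

In binary:
  110  (6)
  111  (7)
  001  (1)
  ---
  000  (0)
The nim-sum is 0, so this is a P-position: the player to move is in a losing position under optimal play.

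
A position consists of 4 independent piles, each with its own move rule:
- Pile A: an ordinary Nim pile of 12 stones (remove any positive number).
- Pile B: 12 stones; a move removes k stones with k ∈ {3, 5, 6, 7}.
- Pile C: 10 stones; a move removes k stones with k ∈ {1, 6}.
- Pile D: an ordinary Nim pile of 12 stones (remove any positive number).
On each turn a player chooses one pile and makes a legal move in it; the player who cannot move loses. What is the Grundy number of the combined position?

Pile A is a plain Nim pile of size 12, so its Grundy value is 12.
For pile B, compute g(0), g(1), … with moves {3, 5, 6, 7}:
g(0) = mex{} = 0
g(1) = mex{} = 0
g(2) = mex{} = 0
g(3) = mex{0} = 1
g(4) = mex{0} = 1
g(5) = mex{0} = 1
g(6) = mex{0,1} = 2
g(7) = mex{0,1} = 2
g(8) = mex{0,1} = 2
g(9) = mex{0,1,2} = 3
g(10) = mex{1,2} = 0
g(11) = mex{1,2} = 0
g(12) = mex{1,2,3} = 0
So g(12) = 0.
Grundy values for pile C (subtraction set {1, 6}):
k:     0  1  2  3  4  5  6  7  8  9 10
g(k):  0  1  0  1  0  1  2  0  1  0  1
So g(10) = 1.
Pile D is a plain Nim pile of size 12, so its Grundy value is 12.
By the Sprague-Grundy theorem, the Grundy value of a sum of independent games is the XOR of the component values.
Combined value = 12 ⊕ 0 ⊕ 1 ⊕ 12 = 1.

1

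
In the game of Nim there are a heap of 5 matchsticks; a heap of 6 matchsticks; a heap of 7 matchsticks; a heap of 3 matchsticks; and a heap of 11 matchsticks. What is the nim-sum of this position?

Nim-sum: 5 XOR 6 XOR 7 XOR 3 XOR 11 = 12.

12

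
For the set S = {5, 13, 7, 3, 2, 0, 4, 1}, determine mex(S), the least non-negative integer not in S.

6

The values 0, 1, 2, 3, 4, 5 are all present; 6 is the first non-negative integer missing from the set.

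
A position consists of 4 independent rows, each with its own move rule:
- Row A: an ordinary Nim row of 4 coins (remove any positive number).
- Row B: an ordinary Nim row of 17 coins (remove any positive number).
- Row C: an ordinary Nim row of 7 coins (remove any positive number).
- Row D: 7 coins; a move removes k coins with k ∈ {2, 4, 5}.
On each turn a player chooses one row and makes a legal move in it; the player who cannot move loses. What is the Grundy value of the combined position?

18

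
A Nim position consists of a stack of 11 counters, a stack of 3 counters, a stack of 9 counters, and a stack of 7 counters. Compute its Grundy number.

6

Nim-sum: 11 ⊕ 3 ⊕ 9 ⊕ 7 = 6.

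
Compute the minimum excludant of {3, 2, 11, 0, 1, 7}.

4

The values 0, 1, 2, 3 are all present; 4 is the first non-negative integer missing from the set.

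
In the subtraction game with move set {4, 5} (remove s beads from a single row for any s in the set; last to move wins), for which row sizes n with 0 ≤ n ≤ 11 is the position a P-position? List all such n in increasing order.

0, 1, 2, 3, 9, 10, 11

Build the Grundy sequence with g(k) = mex{g(k−s) : s ∈ {4, 5}, s ≤ k}:
k:     0  1  2  3  4  5  6  7  8  9 10 11
g(k):  0  0  0  0  1  1  1  1  2  0  0  0
The P-positions (g = 0) in 0..11 are 0, 1, 2, 3, 9, 10, 11.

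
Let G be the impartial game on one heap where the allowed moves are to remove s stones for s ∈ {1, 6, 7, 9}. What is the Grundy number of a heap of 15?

Compute g(0), g(1), … for moves {1, 6, 7, 9}:
k:     0  1  2  3  4  5  6  7  8  9 10 11 12 13 14 15
g(k):  0  1  0  1  0  1  2  3  2  3  2  3  0  1  0  1
So g(15) = 1.

1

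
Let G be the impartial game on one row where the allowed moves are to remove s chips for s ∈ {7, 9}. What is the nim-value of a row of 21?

0

Compute g(0), g(1), … for moves {7, 9}:
k:     0  1  2  3  4  5  6  7  8  9 10 11 12 13 14 15 16 17 18 19 20 21
g(k):  0  0  0  0  0  0  0  1  1  1  1  1  1  1  2  2  0  0  0  0  0  0
So g(21) = 0.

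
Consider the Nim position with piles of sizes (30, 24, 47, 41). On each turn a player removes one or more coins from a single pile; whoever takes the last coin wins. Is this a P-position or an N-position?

Compute the nim-sum pairwise:
30 ^ 24 = 6
6 ^ 47 = 41
41 ^ 41 = 0
The nim-sum is 0, so this is a P-position: the player to move is in a losing position under optimal play.

P-position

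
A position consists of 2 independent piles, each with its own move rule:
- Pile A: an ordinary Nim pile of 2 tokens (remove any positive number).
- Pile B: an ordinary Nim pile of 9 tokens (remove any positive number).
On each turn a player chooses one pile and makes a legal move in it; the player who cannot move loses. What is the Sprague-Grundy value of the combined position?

11

Pile A is a plain Nim pile of size 2, so its Grundy value is 2.
Pile B is a plain Nim pile of size 9, so its Grundy value is 9.
The value of a disjunctive sum is the nim-sum of the parts.
Combined value = 2 ⊕ 9 = 11.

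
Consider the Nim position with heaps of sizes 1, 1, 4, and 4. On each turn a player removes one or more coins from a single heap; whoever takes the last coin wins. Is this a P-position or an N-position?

P-position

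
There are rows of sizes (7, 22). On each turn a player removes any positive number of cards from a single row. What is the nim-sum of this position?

Bitwise XOR of the heap sizes:
  00111  (7)
  10110  (22)
  -----
  10001  (17)

17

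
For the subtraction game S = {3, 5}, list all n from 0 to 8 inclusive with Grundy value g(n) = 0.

0, 1, 2, 8

Build the Grundy sequence with g(k) = mex{g(k−s) : s ∈ {3, 5}, s ≤ k}:
k:     0  1  2  3  4  5  6  7  8
g(k):  0  0  0  1  1  1  2  2  0
The P-positions (g = 0) in 0..8 are 0, 1, 2, 8.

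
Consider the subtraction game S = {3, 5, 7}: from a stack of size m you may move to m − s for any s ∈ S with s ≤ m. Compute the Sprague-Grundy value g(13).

Build the Grundy sequence with g(k) = mex{g(k−s) : s ∈ {3, 5, 7}, s ≤ k}:
g(0) = mex{} = 0
g(1) = mex{} = 0
g(2) = mex{} = 0
g(3) = mex{0} = 1
g(4) = mex{0} = 1
g(5) = mex{0} = 1
g(6) = mex{0,1} = 2
g(7) = mex{0,1} = 2
g(8) = mex{0,1} = 2
g(9) = mex{0,1,2} = 3
g(10) = mex{1,2} = 0
g(11) = mex{1,2} = 0
g(12) = mex{1,2,3} = 0
g(13) = mex{0,2} = 1
So g(13) = 1.

1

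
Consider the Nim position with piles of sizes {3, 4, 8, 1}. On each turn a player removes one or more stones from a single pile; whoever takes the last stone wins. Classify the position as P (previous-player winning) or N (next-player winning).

N-position

Nim-sum: 3 ^ 4 ^ 8 ^ 1 = 14.
The nim-sum is 14 ≠ 0, so this is an N-position: the player to move can win.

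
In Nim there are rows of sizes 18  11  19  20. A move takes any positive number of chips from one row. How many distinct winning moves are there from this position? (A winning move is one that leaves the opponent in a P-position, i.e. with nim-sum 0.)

3

Nim-sum: 18 XOR 11 XOR 19 XOR 20 = 30.
The overall nim-sum is X = 30. A row of size p has a winning move iff p XOR X < p (reduce it to p XOR X).
  18: 18 XOR 30 = 12 < 18 — winning move (to 12).
  11: 11 XOR 30 = 21 ≥ 11 — no move.
  19: 19 XOR 30 = 13 < 19 — winning move (to 13).
  20: 20 XOR 30 = 10 < 20 — winning move (to 10).
That gives 3 winning moves.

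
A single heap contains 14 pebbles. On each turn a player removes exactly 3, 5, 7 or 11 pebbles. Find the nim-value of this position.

0

Build the Grundy sequence with g(k) = mex{g(k−s) : s ∈ {3, 5, 7, 11}, s ≤ k}:
g(0) = mex{} = 0
g(1) = mex{} = 0
g(2) = mex{} = 0
g(3) = mex{0} = 1
g(4) = mex{0} = 1
g(5) = mex{0} = 1
g(6) = mex{0,1} = 2
g(7) = mex{0,1} = 2
g(8) = mex{0,1} = 2
g(9) = mex{0,1,2} = 3
g(10) = mex{1,2} = 0
g(11) = mex{0,1,2} = 3
g(12) = mex{0,1,2,3} = 4
g(13) = mex{0,2} = 1
g(14) = mex{1,2,3} = 0
So g(14) = 0.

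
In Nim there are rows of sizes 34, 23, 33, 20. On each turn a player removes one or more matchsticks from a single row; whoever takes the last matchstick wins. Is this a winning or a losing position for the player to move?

Losing position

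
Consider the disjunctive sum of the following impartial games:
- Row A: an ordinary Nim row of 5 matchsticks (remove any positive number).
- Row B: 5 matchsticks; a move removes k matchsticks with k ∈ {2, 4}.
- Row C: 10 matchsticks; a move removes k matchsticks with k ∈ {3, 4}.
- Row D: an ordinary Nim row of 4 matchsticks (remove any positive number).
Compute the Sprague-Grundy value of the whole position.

Row A is a plain Nim row of size 5, so its Grundy value is 5.
For row B, compute g(0), g(1), … with moves {2, 4}:
k:     0  1  2  3  4  5
g(k):  0  0  1  1  2  2
So g(5) = 2.
Build the Grundy sequence for row C with g(k) = mex{g(k−s) : s ∈ {3, 4}, s ≤ k}:
g(0) = mex{} = 0
g(1) = mex{} = 0
g(2) = mex{} = 0
g(3) = mex{0} = 1
g(4) = mex{0} = 1
g(5) = mex{0} = 1
g(6) = mex{0,1} = 2
g(7) = mex{1} = 0
g(8) = mex{1} = 0
g(9) = mex{1,2} = 0
g(10) = mex{0,2} = 1
So g(10) = 1.
Row D is a plain Nim row of size 4, so its Grundy value is 4.
By the Sprague-Grundy theorem, the Grundy value of a sum of independent games is the XOR of the component values.
Combined value = 5 ⊕ 2 ⊕ 1 ⊕ 4 = 2.

2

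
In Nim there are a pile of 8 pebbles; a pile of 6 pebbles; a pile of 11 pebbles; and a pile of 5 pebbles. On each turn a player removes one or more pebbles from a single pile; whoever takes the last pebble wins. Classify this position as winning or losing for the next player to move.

Losing position

Nim-sum: 8 XOR 6 XOR 11 XOR 5 = 0.
The nim-sum is 0, so this is a P-position: the player to move is in a losing position under optimal play.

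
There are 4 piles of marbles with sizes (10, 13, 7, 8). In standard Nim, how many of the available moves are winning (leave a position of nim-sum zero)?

3

Nim-sum: 10 XOR 13 XOR 7 XOR 8 = 8.
The overall nim-sum is X = 8. A pile of size p has a winning move iff p XOR X < p (reduce it to p XOR X).
  10: 10 XOR 8 = 2 < 10 — winning move (to 2).
  13: 13 XOR 8 = 5 < 13 — winning move (to 5).
  7: 7 XOR 8 = 15 ≥ 7 — no move.
  8: 8 XOR 8 = 0 < 8 — winning move (to 0).
That gives 3 winning moves.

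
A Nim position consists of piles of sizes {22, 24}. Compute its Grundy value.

14

Compute the nim-sum pairwise:
22 ^ 24 = 14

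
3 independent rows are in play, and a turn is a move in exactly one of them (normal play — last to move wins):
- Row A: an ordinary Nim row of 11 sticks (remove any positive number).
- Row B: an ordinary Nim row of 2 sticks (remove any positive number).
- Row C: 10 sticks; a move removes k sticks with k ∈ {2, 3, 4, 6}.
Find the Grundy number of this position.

Row A is a plain Nim row of size 11, so its Grundy value is 11.
Row B is a plain Nim row of size 2, so its Grundy value is 2.
Build the Grundy sequence for row C with g(k) = mex{g(k−s) : s ∈ {2, 3, 4, 6}, s ≤ k}:
g(0) = mex{} = 0
g(1) = mex{} = 0
g(2) = mex{0} = 1
g(3) = mex{0} = 1
g(4) = mex{0,1} = 2
g(5) = mex{0,1} = 2
g(6) = mex{0,1,2} = 3
g(7) = mex{0,1,2} = 3
g(8) = mex{1,2,3} = 0
g(9) = mex{1,2,3} = 0
g(10) = mex{0,2,3} = 1
So g(10) = 1.
By the Sprague-Grundy theorem, the Grundy value of a sum of independent games is the XOR of the component values.
Combined value = 11 XOR 2 XOR 1 = 8.

8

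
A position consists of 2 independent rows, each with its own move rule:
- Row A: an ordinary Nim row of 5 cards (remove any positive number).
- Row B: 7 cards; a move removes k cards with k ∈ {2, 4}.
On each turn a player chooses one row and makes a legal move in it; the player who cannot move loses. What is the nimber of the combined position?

5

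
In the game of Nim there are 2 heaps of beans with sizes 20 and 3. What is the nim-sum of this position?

Write each in binary and XOR column by column:
  10100  (20)
  00011  (3)
  -----
  10111  (23)

23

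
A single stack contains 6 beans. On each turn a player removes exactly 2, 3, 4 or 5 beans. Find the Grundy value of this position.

3

Build the Grundy sequence with g(k) = mex{g(k−s) : s ∈ {2, 3, 4, 5}, s ≤ k}:
k:     0  1  2  3  4  5  6
g(k):  0  0  1  1  2  2  3
So g(6) = 3.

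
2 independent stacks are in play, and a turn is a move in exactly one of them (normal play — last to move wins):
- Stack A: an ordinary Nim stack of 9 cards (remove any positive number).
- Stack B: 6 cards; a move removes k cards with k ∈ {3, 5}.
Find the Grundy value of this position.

11

Stack A is a plain Nim stack of size 9, so its Grundy value is 9.
For stack B, compute g(0), g(1), … with moves {3, 5}:
g(0) = mex{} = 0
g(1) = mex{} = 0
g(2) = mex{} = 0
g(3) = mex{0} = 1
g(4) = mex{0} = 1
g(5) = mex{0} = 1
g(6) = mex{0,1} = 2
So g(6) = 2.
By the Sprague-Grundy theorem, the Grundy value of a sum of independent games is the XOR of the component values.
Combined value = 9 ⊕ 2 = 11.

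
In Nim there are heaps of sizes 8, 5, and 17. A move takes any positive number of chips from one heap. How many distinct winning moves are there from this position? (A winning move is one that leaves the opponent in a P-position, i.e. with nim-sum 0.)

Nim-sum: 8 ⊕ 5 ⊕ 17 = 28.
The overall nim-sum is X = 28. A heap of size p has a winning move iff p XOR X < p (reduce it to p XOR X).
  8: 8 XOR 28 = 20 ≥ 8 — no move.
  5: 5 XOR 28 = 25 ≥ 5 — no move.
  17: 17 XOR 28 = 13 < 17 — winning move (to 13).
That gives 1 winning move.

1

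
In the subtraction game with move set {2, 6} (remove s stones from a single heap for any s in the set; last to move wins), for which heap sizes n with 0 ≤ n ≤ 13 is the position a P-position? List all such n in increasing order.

Build the Grundy sequence with g(k) = mex{g(k−s) : s ∈ {2, 6}, s ≤ k}:
g(0) = mex{} = 0
g(1) = mex{} = 0
g(2) = mex{0} = 1
g(3) = mex{0} = 1
g(4) = mex{1} = 0
g(5) = mex{1} = 0
g(6) = mex{0} = 1
g(7) = mex{0} = 1
g(8) = mex{1} = 0
g(9) = mex{1} = 0
g(10) = mex{0} = 1
g(11) = mex{0} = 1
g(12) = mex{1} = 0
g(13) = mex{1} = 0
The P-positions (g = 0) in 0..13 are 0, 1, 4, 5, 8, 9, 12, 13.

0, 1, 4, 5, 8, 9, 12, 13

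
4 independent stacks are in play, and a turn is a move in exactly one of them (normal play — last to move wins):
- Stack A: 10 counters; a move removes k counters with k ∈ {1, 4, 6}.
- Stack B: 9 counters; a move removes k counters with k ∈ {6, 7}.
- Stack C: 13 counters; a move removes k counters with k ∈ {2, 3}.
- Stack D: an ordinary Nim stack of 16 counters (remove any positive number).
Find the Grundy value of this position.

16

Grundy values for stack A (subtraction set {1, 4, 6}):
g(0) = mex{} = 0
g(1) = mex{0} = 1
g(2) = mex{1} = 0
g(3) = mex{0} = 1
g(4) = mex{0,1} = 2
g(5) = mex{1,2} = 0
g(6) = mex{0} = 1
g(7) = mex{1} = 0
g(8) = mex{0,2} = 1
g(9) = mex{0,1} = 2
g(10) = mex{1,2} = 0
So g(10) = 0.
For stack B, compute g(0), g(1), … with moves {6, 7}:
k:     0  1  2  3  4  5  6  7  8  9
g(k):  0  0  0  0  0  0  1  1  1  1
So g(9) = 1.
Build the Grundy sequence for stack C with g(k) = mex{g(k−s) : s ∈ {2, 3}, s ≤ k}:
k:     0  1  2  3  4  5  6  7  8  9 10 11 12 13
g(k):  0  0  1  1  2  0  0  1  1  2  0  0  1  1
So g(13) = 1.
Stack D is a plain Nim stack of size 16, so its Grundy value is 16.
By the Sprague-Grundy theorem, the Grundy value of a sum of independent games is the XOR of the component values.
Combined value = 0 ⊕ 1 ⊕ 1 ⊕ 16 = 16.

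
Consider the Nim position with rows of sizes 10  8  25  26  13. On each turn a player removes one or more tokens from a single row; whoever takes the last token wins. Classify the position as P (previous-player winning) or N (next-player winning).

N-position

Nim-sum: 10 ⊕ 8 ⊕ 25 ⊕ 26 ⊕ 13 = 12.
The nim-sum is 12 ≠ 0, so this is an N-position: the player to move can win.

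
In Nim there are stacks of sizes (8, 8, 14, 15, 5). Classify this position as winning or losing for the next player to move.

Winning position

Nim-sum: 8 XOR 8 XOR 14 XOR 15 XOR 5 = 4.
The nim-sum is 4 ≠ 0, so this is an N-position: the player to move can win.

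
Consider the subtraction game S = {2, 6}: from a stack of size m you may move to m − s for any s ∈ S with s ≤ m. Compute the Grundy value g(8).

Compute g(0), g(1), … for moves {2, 6}:
k:     0  1  2  3  4  5  6  7  8
g(k):  0  0  1  1  0  0  1  1  0
So g(8) = 0.

0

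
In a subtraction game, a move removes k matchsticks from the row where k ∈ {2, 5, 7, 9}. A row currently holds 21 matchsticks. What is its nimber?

Compute g(0), g(1), … for moves {2, 5, 7, 9}:
k:     0  1  2  3  4  5  6  7  8  9 10 11 12 13 14 15 16 17 18 19 20 21
g(k):  0  0  1  1  0  2  1  3  2  2  3  3  0  4  1  0  0  1  1  2  2  3
So g(21) = 3.

3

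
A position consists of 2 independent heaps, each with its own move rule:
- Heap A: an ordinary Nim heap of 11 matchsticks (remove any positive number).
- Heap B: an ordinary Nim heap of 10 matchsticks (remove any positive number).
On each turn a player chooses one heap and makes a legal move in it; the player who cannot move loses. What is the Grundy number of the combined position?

1

Heap A is a plain Nim heap of size 11, so its Grundy value is 11.
Heap B is a plain Nim heap of size 10, so its Grundy value is 10.
The value of a disjunctive sum is the nim-sum of the parts.
Combined value = 11 ⊕ 10 = 1.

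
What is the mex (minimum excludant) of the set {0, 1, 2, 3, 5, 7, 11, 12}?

4

The values 0, 1, 2, 3 are all present; 4 is the first non-negative integer missing from the set.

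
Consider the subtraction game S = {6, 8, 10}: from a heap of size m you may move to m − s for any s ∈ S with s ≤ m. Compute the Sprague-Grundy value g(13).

2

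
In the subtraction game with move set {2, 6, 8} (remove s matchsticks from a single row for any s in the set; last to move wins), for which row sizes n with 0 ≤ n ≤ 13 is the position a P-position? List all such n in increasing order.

Build the Grundy sequence with g(k) = mex{g(k−s) : s ∈ {2, 6, 8}, s ≤ k}:
k:     0  1  2  3  4  5  6  7  8  9 10 11 12 13
g(k):  0  0  1  1  0  0  1  1  2  2  3  3  2  2
The P-positions (g = 0) in 0..13 are 0, 1, 4, 5.

0, 1, 4, 5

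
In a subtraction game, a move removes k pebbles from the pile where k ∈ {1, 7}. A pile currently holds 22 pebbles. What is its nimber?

0

Grundy values for subtraction set {1, 7}:
k:     0  1  2  3  4  5  6  7  8  9 10 11 12 13 14 15 16 17 18 19 20 21 22
g(k):  0  1  0  1  0  1  0  1  0  1  0  1  0  1  0  1  0  1  0  1  0  1  0
So g(22) = 0.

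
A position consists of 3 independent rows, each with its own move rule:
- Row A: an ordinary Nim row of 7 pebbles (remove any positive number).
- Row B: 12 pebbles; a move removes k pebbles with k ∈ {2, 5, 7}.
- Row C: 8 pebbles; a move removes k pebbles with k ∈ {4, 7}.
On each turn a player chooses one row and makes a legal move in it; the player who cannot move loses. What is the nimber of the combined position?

4

Row A is a plain Nim row of size 7, so its Grundy value is 7.
For row B, compute g(0), g(1), … with moves {2, 5, 7}:
k:     0  1  2  3  4  5  6  7  8  9 10 11 12
g(k):  0  0  1  1  0  2  1  3  2  2  0  3  1
So g(12) = 1.
Build the Grundy sequence for row C with g(k) = mex{g(k−s) : s ∈ {4, 7}, s ≤ k}:
g(0) = mex{} = 0
g(1) = mex{} = 0
g(2) = mex{} = 0
g(3) = mex{} = 0
g(4) = mex{0} = 1
g(5) = mex{0} = 1
g(6) = mex{0} = 1
g(7) = mex{0} = 1
g(8) = mex{0,1} = 2
So g(8) = 2.
The value of a disjunctive sum is the nim-sum of the parts.
Combined value = 7 ⊕ 1 ⊕ 2 = 4.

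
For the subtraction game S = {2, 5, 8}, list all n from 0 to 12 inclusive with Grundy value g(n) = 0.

0, 1, 4, 7, 10, 11

Compute g(0), g(1), … for moves {2, 5, 8}:
k:     0  1  2  3  4  5  6  7  8  9 10 11 12
g(k):  0  0  1  1  0  2  1  0  2  1  0  0  1
The P-positions (g = 0) in 0..12 are 0, 1, 4, 7, 10, 11.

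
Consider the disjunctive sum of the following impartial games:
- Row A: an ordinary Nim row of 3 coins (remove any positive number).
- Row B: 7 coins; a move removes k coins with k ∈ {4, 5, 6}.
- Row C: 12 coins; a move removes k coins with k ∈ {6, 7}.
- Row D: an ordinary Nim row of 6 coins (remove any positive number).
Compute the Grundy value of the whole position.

6

Row A is a plain Nim row of size 3, so its Grundy value is 3.
For row B, compute g(0), g(1), … with moves {4, 5, 6}:
k:     0  1  2  3  4  5  6  7
g(k):  0  0  0  0  1  1  1  1
So g(7) = 1.
Build the Grundy sequence for row C with g(k) = mex{g(k−s) : s ∈ {6, 7}, s ≤ k}:
k:     0  1  2  3  4  5  6  7  8  9 10 11 12
g(k):  0  0  0  0  0  0  1  1  1  1  1  1  2
So g(12) = 2.
Row D is a plain Nim row of size 6, so its Grundy value is 6.
By the Sprague-Grundy theorem, the Grundy value of a sum of independent games is the XOR of the component values.
Combined value = 3 ⊕ 1 ⊕ 2 ⊕ 6 = 6.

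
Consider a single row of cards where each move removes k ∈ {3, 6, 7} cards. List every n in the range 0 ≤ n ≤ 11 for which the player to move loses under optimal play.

0, 1, 2, 10, 11

Compute g(0), g(1), … for moves {3, 6, 7}:
k:     0  1  2  3  4  5  6  7  8  9 10 11
g(k):  0  0  0  1  1  1  2  2  2  3  0  0
The P-positions (g = 0) in 0..11 are 0, 1, 2, 10, 11.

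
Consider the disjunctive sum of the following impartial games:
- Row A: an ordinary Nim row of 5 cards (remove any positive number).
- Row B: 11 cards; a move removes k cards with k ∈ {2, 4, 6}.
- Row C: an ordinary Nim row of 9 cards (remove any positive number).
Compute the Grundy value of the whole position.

13

Row A is a plain Nim row of size 5, so its Grundy value is 5.
Grundy values for row B (subtraction set {2, 4, 6}):
k:     0  1  2  3  4  5  6  7  8  9 10 11
g(k):  0  0  1  1  2  2  3  3  0  0  1  1
So g(11) = 1.
Row C is a plain Nim row of size 9, so its Grundy value is 9.
By the Sprague-Grundy theorem, the Grundy value of a sum of independent games is the XOR of the component values.
Combined value = 5 ⊕ 1 ⊕ 9 = 13.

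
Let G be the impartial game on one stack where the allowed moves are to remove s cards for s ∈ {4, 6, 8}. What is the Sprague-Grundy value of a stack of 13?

Grundy values for subtraction set {4, 6, 8}:
g(0) = mex{} = 0
g(1) = mex{} = 0
g(2) = mex{} = 0
g(3) = mex{} = 0
g(4) = mex{0} = 1
g(5) = mex{0} = 1
g(6) = mex{0} = 1
g(7) = mex{0} = 1
g(8) = mex{0,1} = 2
g(9) = mex{0,1} = 2
g(10) = mex{0,1} = 2
g(11) = mex{0,1} = 2
g(12) = mex{1,2} = 0
g(13) = mex{1,2} = 0
So g(13) = 0.

0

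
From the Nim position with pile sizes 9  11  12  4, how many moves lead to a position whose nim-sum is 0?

3

Compute the nim-sum pairwise:
9 XOR 11 = 2
2 XOR 12 = 14
14 XOR 4 = 10
The overall nim-sum is X = 10. A pile of size p has a winning move iff p XOR X < p (reduce it to p XOR X).
  9: 9 XOR 10 = 3 < 9 — winning move (to 3).
  11: 11 XOR 10 = 1 < 11 — winning move (to 1).
  12: 12 XOR 10 = 6 < 12 — winning move (to 6).
  4: 4 XOR 10 = 14 ≥ 4 — no move.
That gives 3 winning moves.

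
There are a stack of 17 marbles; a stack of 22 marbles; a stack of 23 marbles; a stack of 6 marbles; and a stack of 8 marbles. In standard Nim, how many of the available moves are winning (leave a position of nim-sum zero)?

Nim-sum: 17 ^ 22 ^ 23 ^ 6 ^ 8 = 30.
The overall nim-sum is X = 30. A stack of size p has a winning move iff p XOR X < p (reduce it to p XOR X).
  17: 17 XOR 30 = 15 < 17 — winning move (to 15).
  22: 22 XOR 30 = 8 < 22 — winning move (to 8).
  23: 23 XOR 30 = 9 < 23 — winning move (to 9).
  6: 6 XOR 30 = 24 ≥ 6 — no move.
  8: 8 XOR 30 = 22 ≥ 8 — no move.
That gives 3 winning moves.

3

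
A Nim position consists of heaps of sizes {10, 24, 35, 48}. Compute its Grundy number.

1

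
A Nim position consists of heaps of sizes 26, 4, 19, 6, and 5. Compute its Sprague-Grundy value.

14

Bitwise XOR of the heap sizes:
  11010  (26)
  00100  (4)
  10011  (19)
  00110  (6)
  00101  (5)
  -----
  01110  (14)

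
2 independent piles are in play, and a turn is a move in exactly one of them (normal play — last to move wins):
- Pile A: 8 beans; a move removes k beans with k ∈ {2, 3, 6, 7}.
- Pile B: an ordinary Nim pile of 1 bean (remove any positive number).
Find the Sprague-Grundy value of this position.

For pile A, compute g(0), g(1), … with moves {2, 3, 6, 7}:
k:     0  1  2  3  4  5  6  7  8
g(k):  0  0  1  1  2  0  3  1  2
So g(8) = 2.
Pile B is a plain Nim pile of size 1, so its Grundy value is 1.
By the Sprague-Grundy theorem, the Grundy value of a sum of independent games is the XOR of the component values.
Combined value = 2 XOR 1 = 3.

3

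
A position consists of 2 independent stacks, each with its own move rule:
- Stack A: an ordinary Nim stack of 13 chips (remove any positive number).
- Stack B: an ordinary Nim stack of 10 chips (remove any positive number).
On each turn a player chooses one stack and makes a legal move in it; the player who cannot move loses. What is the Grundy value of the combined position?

Stack A is a plain Nim stack of size 13, so its Grundy value is 13.
Stack B is a plain Nim stack of size 10, so its Grundy value is 10.
The value of a disjunctive sum is the nim-sum of the parts.
Combined value = 13 XOR 10 = 7.

7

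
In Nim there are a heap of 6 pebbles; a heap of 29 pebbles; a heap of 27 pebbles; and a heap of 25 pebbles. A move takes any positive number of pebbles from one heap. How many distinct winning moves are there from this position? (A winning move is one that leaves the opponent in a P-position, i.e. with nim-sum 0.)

3

In binary:
  00110  (6)
  11101  (29)
  11011  (27)
  11001  (25)
  -----
  11001  (25)
The overall nim-sum is X = 25. A heap of size p has a winning move iff p XOR X < p (reduce it to p XOR X).
  6: 6 XOR 25 = 31 ≥ 6 — no move.
  29: 29 XOR 25 = 4 < 29 — winning move (to 4).
  27: 27 XOR 25 = 2 < 27 — winning move (to 2).
  25: 25 XOR 25 = 0 < 25 — winning move (to 0).
That gives 3 winning moves.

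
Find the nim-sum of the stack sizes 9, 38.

Nim-sum: 9 ^ 38 = 47.

47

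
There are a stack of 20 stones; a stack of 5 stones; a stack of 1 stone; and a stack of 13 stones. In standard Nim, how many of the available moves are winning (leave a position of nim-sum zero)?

Bitwise XOR of the heap sizes:
  10100  (20)
  00101  (5)
  00001  (1)
  01101  (13)
  -----
  11101  (29)
The overall nim-sum is X = 29. A stack of size p has a winning move iff p XOR X < p (reduce it to p XOR X).
  20: 20 XOR 29 = 9 < 20 — winning move (to 9).
  5: 5 XOR 29 = 24 ≥ 5 — no move.
  1: 1 XOR 29 = 28 ≥ 1 — no move.
  13: 13 XOR 29 = 16 ≥ 13 — no move.
That gives 1 winning move.

1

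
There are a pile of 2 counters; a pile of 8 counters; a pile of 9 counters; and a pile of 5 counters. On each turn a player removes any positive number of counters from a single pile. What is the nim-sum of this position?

6

Nim-sum: 2 XOR 8 XOR 9 XOR 5 = 6.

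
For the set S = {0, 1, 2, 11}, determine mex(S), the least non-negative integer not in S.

3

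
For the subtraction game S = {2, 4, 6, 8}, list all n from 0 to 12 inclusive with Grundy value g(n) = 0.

0, 1, 10, 11

Grundy values for subtraction set {2, 4, 6, 8}:
g(0) = mex{} = 0
g(1) = mex{} = 0
g(2) = mex{0} = 1
g(3) = mex{0} = 1
g(4) = mex{0,1} = 2
g(5) = mex{0,1} = 2
g(6) = mex{0,1,2} = 3
g(7) = mex{0,1,2} = 3
g(8) = mex{0,1,2,3} = 4
g(9) = mex{0,1,2,3} = 4
g(10) = mex{1,2,3,4} = 0
g(11) = mex{1,2,3,4} = 0
g(12) = mex{0,2,3,4} = 1
The P-positions (g = 0) in 0..12 are 0, 1, 10, 11.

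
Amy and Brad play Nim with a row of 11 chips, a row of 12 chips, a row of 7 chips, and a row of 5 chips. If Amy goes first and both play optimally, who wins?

Amy wins

Compute the nim-sum pairwise:
11 XOR 12 = 7
7 XOR 7 = 0
0 XOR 5 = 5
The nim-sum is 5 ≠ 0, so this is an N-position: the player to move can win; Amy has a winning move.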